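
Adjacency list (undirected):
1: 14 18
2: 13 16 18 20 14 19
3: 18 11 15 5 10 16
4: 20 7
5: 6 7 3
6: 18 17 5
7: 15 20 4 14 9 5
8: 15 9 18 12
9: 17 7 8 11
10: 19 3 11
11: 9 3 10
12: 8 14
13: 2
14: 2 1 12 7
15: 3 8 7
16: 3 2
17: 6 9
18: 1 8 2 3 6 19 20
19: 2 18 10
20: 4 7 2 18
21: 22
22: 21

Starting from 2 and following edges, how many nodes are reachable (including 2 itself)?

20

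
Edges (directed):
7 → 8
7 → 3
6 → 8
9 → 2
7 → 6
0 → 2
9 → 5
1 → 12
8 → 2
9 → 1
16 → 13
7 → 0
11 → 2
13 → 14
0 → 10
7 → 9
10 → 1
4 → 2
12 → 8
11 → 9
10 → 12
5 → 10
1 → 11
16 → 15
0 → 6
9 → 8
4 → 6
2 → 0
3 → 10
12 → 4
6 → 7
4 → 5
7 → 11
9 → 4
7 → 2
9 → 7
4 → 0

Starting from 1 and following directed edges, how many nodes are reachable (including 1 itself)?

13

BFS from 1 visits: 1, 12, 11, 8, 4, 9, 2, 6, 5, 0, 7, 10, 3
Reachable nodes: 13 of 17 total.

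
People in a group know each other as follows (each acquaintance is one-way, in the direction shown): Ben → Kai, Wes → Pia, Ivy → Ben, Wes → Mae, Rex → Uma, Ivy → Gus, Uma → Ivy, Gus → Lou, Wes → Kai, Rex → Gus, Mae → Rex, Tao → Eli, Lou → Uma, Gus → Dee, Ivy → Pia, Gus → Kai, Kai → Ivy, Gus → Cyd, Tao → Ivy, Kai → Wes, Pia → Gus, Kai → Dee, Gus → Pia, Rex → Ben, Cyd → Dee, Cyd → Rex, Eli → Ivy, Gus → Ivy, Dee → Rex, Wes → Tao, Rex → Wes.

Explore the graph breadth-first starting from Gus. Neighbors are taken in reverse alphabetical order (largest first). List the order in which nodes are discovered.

Visit Gus; enqueue Pia, Lou, Kai, Ivy, Dee, Cyd → queue [Pia, Lou, Kai, Ivy, Dee, Cyd]
Visit Pia → queue [Lou, Kai, Ivy, Dee, Cyd]
Visit Lou; enqueue Uma → queue [Kai, Ivy, Dee, Cyd, Uma]
Visit Kai; enqueue Wes → queue [Ivy, Dee, Cyd, Uma, Wes]
Visit Ivy; enqueue Ben → queue [Dee, Cyd, Uma, Wes, Ben]
Visit Dee; enqueue Rex → queue [Cyd, Uma, Wes, Ben, Rex]
Visit Cyd → queue [Uma, Wes, Ben, Rex]
Visit Uma → queue [Wes, Ben, Rex]
Visit Wes; enqueue Tao, Mae → queue [Ben, Rex, Tao, Mae]
Visit Ben → queue [Rex, Tao, Mae]
Visit Rex → queue [Tao, Mae]
Visit Tao; enqueue Eli → queue [Mae, Eli]
Visit Mae → queue [Eli]
Visit Eli → queue []

Gus -> Pia -> Lou -> Kai -> Ivy -> Dee -> Cyd -> Uma -> Wes -> Ben -> Rex -> Tao -> Mae -> Eli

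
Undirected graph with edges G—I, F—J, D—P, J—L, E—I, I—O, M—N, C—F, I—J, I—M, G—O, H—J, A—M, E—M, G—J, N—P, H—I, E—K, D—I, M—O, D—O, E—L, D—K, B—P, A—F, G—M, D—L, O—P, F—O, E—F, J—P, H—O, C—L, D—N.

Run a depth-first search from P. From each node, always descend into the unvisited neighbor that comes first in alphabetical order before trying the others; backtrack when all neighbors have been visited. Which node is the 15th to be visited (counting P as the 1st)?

N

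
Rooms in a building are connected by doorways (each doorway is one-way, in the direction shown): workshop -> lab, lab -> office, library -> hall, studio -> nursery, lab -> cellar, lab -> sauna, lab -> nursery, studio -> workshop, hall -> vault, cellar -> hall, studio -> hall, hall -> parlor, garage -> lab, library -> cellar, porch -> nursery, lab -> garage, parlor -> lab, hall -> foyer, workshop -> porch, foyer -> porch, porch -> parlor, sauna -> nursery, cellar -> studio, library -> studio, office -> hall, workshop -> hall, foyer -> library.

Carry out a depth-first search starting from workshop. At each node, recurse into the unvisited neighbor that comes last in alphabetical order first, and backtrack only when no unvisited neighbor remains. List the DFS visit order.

workshop → porch → parlor → lab → sauna → nursery → office → hall → vault → foyer → library → studio → cellar → garage

Visit workshop
workshop → porch
porch → parlor
parlor → lab
lab → sauna
sauna → nursery
lab → office
office → hall
hall → vault
hall → foyer
foyer → library
library → studio
library → cellar
lab → garage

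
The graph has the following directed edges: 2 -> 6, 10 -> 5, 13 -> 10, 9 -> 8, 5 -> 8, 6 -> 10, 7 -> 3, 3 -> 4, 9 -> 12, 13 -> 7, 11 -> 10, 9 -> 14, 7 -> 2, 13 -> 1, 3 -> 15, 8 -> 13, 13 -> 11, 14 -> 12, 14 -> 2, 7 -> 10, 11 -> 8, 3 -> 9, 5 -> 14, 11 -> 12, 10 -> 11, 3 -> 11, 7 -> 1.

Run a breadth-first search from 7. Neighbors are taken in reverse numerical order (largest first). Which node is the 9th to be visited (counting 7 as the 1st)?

Visit 7; enqueue 10, 3, 2, 1 → queue [10, 3, 2, 1]
Visit 10; enqueue 11, 5 → queue [3, 2, 1, 11, 5]
Visit 3; enqueue 15, 9, 4 → queue [2, 1, 11, 5, 15, 9, 4]
Visit 2; enqueue 6 → queue [1, 11, 5, 15, 9, 4, 6]
Visit 1 → queue [11, 5, 15, 9, 4, 6]
Visit 11; enqueue 12, 8 → queue [5, 15, 9, 4, 6, 12, 8]
Visit 5; enqueue 14 → queue [15, 9, 4, 6, 12, 8, 14]
Visit 15 → queue [9, 4, 6, 12, 8, 14]
Visit 9 → queue [4, 6, 12, 8, 14]
Visit 4 → queue [6, 12, 8, 14]
Visit 6 → queue [12, 8, 14]
Visit 12 → queue [8, 14]
Visit 8; enqueue 13 → queue [14, 13]
Visit 14 → queue [13]
Visit 13 → queue []

Visit order: 7, 10, 3, 2, 1, 11, 5, 15, 9, 4, 6, 12, 8, 14, 13

9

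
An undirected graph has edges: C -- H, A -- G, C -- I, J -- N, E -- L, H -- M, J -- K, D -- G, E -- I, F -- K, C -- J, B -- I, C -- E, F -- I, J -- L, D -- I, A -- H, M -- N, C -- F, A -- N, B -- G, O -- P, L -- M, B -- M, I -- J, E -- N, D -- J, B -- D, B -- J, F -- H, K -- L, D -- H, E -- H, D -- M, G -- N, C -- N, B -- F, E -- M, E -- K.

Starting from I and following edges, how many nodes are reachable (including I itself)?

14

BFS from I visits: I, J, F, E, D, C, B, N, L, K, H, M, G, A
Reachable nodes: 14 of 16 total.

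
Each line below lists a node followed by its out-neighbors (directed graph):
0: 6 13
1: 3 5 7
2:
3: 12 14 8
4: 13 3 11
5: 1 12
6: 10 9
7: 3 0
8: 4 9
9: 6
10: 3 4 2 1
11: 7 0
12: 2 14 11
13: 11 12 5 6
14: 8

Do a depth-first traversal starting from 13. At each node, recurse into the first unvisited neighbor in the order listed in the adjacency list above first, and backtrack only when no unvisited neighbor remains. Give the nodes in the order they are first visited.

Visit 13
13 → 11
11 → 7
7 → 3
3 → 12
12 → 2
12 → 14
14 → 8
8 → 4
8 → 9
9 → 6
6 → 10
10 → 1
1 → 5
7 → 0

13 -> 11 -> 7 -> 3 -> 12 -> 2 -> 14 -> 8 -> 4 -> 9 -> 6 -> 10 -> 1 -> 5 -> 0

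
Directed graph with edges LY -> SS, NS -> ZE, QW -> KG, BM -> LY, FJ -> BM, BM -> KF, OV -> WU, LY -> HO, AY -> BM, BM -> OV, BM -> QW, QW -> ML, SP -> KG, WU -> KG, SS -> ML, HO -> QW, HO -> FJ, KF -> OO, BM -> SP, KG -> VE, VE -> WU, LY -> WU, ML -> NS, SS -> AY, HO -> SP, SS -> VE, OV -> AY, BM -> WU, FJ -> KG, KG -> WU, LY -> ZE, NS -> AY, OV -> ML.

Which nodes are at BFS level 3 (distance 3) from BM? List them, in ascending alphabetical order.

FJ, NS, VE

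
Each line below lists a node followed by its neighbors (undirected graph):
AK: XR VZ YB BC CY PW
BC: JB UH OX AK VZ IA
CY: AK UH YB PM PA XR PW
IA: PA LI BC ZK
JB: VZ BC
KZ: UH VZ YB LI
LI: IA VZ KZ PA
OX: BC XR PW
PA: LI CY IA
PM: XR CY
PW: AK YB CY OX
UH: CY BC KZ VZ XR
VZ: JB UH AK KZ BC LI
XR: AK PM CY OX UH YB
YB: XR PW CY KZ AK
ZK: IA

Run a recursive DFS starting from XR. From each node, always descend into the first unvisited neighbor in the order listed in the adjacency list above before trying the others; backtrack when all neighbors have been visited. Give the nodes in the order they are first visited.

XR AK VZ JB BC UH CY YB PW OX KZ LI IA PA ZK PM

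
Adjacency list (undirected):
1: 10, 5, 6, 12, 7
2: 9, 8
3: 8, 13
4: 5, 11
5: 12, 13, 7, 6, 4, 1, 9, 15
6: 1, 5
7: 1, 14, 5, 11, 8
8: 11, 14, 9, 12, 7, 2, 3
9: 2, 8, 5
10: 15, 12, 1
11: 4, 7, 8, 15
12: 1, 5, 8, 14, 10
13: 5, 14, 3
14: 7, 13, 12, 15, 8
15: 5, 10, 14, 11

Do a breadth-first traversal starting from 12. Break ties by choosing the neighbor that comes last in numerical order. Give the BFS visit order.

12, 14, 10, 8, 5, 1, 15, 13, 7, 11, 9, 3, 2, 6, 4

Visit 12; enqueue 14, 10, 8, 5, 1 → queue [14, 10, 8, 5, 1]
Visit 14; enqueue 15, 13, 7 → queue [10, 8, 5, 1, 15, 13, 7]
Visit 10 → queue [8, 5, 1, 15, 13, 7]
Visit 8; enqueue 11, 9, 3, 2 → queue [5, 1, 15, 13, 7, 11, 9, 3, 2]
Visit 5; enqueue 6, 4 → queue [1, 15, 13, 7, 11, 9, 3, 2, 6, 4]
Visit 1 → queue [15, 13, 7, 11, 9, 3, 2, 6, 4]
Visit 15 → queue [13, 7, 11, 9, 3, 2, 6, 4]
Visit 13 → queue [7, 11, 9, 3, 2, 6, 4]
Visit 7 → queue [11, 9, 3, 2, 6, 4]
Visit 11 → queue [9, 3, 2, 6, 4]
Visit 9 → queue [3, 2, 6, 4]
Visit 3 → queue [2, 6, 4]
Visit 2 → queue [6, 4]
Visit 6 → queue [4]
Visit 4 → queue []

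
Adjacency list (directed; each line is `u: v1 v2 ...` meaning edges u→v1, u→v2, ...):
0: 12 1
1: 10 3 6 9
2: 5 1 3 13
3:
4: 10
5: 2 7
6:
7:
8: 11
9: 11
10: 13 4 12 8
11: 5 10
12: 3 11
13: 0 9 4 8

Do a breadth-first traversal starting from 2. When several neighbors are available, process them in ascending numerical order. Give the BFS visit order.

2, 1, 3, 5, 13, 6, 9, 10, 7, 0, 4, 8, 11, 12

Visit 2; enqueue 1, 3, 5, 13 → queue [1, 3, 5, 13]
Visit 1; enqueue 6, 9, 10 → queue [3, 5, 13, 6, 9, 10]
Visit 3 → queue [5, 13, 6, 9, 10]
Visit 5; enqueue 7 → queue [13, 6, 9, 10, 7]
Visit 13; enqueue 0, 4, 8 → queue [6, 9, 10, 7, 0, 4, 8]
Visit 6 → queue [9, 10, 7, 0, 4, 8]
Visit 9; enqueue 11 → queue [10, 7, 0, 4, 8, 11]
Visit 10; enqueue 12 → queue [7, 0, 4, 8, 11, 12]
Visit 7 → queue [0, 4, 8, 11, 12]
Visit 0 → queue [4, 8, 11, 12]
Visit 4 → queue [8, 11, 12]
Visit 8 → queue [11, 12]
Visit 11 → queue [12]
Visit 12 → queue []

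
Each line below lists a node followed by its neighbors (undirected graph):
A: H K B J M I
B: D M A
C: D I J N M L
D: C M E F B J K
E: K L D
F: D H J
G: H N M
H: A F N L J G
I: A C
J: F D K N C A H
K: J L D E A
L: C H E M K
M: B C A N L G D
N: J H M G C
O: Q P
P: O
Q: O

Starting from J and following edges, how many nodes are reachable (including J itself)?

BFS from J visits: J, F, D, K, N, C, A, H, M, E, B, L, G, I
Reachable nodes: 14 of 17 total.

14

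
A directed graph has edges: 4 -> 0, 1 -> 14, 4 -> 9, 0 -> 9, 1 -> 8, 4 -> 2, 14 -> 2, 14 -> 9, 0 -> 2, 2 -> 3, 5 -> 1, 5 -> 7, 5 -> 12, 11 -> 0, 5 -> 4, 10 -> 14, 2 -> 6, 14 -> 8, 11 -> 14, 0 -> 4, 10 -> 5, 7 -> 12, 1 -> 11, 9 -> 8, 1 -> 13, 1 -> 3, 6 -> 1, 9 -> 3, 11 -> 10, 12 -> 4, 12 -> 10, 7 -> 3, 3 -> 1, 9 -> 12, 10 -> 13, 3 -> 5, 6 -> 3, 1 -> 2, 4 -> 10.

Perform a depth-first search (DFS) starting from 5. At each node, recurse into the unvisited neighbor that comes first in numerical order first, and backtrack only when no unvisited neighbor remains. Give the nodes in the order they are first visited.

5 -> 1 -> 2 -> 3 -> 6 -> 8 -> 11 -> 0 -> 4 -> 9 -> 12 -> 10 -> 13 -> 14 -> 7

Visit 5
5 → 1
1 → 2
2 → 3
2 → 6
1 → 8
1 → 11
11 → 0
0 → 4
4 → 9
9 → 12
12 → 10
10 → 13
10 → 14
5 → 7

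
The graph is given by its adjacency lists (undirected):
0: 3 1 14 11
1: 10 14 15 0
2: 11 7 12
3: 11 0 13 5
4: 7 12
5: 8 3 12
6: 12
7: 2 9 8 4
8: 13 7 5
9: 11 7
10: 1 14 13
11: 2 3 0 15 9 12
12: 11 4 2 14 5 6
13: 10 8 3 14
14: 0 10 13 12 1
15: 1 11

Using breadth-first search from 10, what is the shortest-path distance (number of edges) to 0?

Level 0: 10
Level 1: 1, 13, 14
Level 2: 0, 3, 8, 12, 15
Level 3: 2, 4, 5, 6, 7, 11
Level 4: 9
0 first appears at level 2.

2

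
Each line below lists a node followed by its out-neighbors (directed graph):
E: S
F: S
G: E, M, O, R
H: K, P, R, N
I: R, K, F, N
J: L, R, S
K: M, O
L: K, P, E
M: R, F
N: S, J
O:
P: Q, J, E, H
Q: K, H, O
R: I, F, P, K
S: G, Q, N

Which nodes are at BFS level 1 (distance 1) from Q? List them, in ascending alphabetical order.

H, K, O

Level 0: Q
Level 1: H, K, O
Level 2: M, N, P, R
Level 3: E, F, I, J, S
Level 4: G, L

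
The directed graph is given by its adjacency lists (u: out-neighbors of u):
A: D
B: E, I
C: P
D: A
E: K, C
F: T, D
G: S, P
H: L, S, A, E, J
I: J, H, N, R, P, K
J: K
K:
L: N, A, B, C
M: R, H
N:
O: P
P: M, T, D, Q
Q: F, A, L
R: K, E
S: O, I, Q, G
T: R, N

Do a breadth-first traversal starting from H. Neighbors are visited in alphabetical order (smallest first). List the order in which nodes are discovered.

H -> A -> E -> J -> L -> S -> D -> C -> K -> B -> N -> G -> I -> O -> Q -> P -> R -> F -> M -> T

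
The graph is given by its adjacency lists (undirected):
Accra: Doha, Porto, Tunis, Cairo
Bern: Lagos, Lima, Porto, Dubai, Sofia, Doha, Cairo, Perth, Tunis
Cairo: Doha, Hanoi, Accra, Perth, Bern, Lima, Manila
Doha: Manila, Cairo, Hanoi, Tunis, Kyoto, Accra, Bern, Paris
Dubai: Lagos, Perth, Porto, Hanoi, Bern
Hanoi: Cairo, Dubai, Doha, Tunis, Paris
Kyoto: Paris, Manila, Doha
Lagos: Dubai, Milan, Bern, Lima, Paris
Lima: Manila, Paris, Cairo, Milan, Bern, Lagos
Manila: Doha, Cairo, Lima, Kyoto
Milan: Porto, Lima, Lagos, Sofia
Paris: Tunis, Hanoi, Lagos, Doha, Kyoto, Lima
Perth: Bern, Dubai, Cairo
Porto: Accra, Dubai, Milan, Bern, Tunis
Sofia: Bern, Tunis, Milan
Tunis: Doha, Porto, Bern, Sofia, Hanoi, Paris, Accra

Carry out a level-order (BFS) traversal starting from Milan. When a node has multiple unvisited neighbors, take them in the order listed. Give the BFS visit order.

Visit Milan; enqueue Porto, Lima, Lagos, Sofia → queue [Porto, Lima, Lagos, Sofia]
Visit Porto; enqueue Accra, Dubai, Bern, Tunis → queue [Lima, Lagos, Sofia, Accra, Dubai, Bern, Tunis]
Visit Lima; enqueue Manila, Paris, Cairo → queue [Lagos, Sofia, Accra, Dubai, Bern, Tunis, Manila, Paris, Cairo]
Visit Lagos → queue [Sofia, Accra, Dubai, Bern, Tunis, Manila, Paris, Cairo]
Visit Sofia → queue [Accra, Dubai, Bern, Tunis, Manila, Paris, Cairo]
Visit Accra; enqueue Doha → queue [Dubai, Bern, Tunis, Manila, Paris, Cairo, Doha]
Visit Dubai; enqueue Perth, Hanoi → queue [Bern, Tunis, Manila, Paris, Cairo, Doha, Perth, Hanoi]
Visit Bern → queue [Tunis, Manila, Paris, Cairo, Doha, Perth, Hanoi]
Visit Tunis → queue [Manila, Paris, Cairo, Doha, Perth, Hanoi]
Visit Manila; enqueue Kyoto → queue [Paris, Cairo, Doha, Perth, Hanoi, Kyoto]
Visit Paris → queue [Cairo, Doha, Perth, Hanoi, Kyoto]
Visit Cairo → queue [Doha, Perth, Hanoi, Kyoto]
Visit Doha → queue [Perth, Hanoi, Kyoto]
Visit Perth → queue [Hanoi, Kyoto]
Visit Hanoi → queue [Kyoto]
Visit Kyoto → queue []

Milan -> Porto -> Lima -> Lagos -> Sofia -> Accra -> Dubai -> Bern -> Tunis -> Manila -> Paris -> Cairo -> Doha -> Perth -> Hanoi -> Kyoto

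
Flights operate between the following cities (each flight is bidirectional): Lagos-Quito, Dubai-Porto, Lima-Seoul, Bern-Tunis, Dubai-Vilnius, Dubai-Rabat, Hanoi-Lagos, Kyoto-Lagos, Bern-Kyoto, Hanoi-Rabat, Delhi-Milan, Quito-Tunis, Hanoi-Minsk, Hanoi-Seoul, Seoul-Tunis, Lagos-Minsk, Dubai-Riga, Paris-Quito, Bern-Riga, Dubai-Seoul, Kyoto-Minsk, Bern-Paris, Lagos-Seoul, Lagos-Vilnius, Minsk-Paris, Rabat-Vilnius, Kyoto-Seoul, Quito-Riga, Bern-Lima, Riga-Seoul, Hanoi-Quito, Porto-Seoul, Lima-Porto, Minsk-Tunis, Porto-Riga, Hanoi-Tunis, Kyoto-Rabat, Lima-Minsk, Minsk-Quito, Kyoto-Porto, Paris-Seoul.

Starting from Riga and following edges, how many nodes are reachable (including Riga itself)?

15

BFS from Riga visits: Riga, Bern, Dubai, Porto, Quito, Seoul, Kyoto, Lima, Paris, Tunis, Rabat, Vilnius, Hanoi, Lagos, Minsk
Reachable nodes: 15 of 17 total.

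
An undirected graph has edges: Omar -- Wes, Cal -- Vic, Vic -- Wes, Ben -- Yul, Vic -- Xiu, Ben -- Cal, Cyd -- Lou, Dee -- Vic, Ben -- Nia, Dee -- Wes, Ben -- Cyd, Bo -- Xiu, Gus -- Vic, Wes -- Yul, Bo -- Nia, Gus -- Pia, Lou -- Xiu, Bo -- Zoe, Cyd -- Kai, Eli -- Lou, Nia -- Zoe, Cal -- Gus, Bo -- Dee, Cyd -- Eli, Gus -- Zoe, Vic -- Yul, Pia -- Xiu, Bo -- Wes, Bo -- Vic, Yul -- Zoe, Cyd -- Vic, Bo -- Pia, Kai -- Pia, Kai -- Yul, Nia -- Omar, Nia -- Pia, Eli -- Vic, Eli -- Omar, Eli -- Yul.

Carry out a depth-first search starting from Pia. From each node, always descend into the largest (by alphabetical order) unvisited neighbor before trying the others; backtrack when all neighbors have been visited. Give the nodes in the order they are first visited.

Visit Pia
Pia → Xiu
Xiu → Vic
Vic → Yul
Yul → Zoe
Zoe → Nia
Nia → Omar
Omar → Wes
Wes → Dee
Dee → Bo
Omar → Eli
Eli → Lou
Lou → Cyd
Cyd → Kai
Cyd → Ben
Ben → Cal
Cal → Gus

Pia -> Xiu -> Vic -> Yul -> Zoe -> Nia -> Omar -> Wes -> Dee -> Bo -> Eli -> Lou -> Cyd -> Kai -> Ben -> Cal -> Gus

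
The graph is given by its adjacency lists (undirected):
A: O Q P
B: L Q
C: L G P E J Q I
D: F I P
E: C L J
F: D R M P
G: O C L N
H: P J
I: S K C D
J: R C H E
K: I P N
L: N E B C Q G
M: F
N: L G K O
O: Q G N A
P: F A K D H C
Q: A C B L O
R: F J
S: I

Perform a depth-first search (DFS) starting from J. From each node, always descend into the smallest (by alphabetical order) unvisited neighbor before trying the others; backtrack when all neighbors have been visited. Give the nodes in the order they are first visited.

J -> C -> E -> L -> B -> Q -> A -> O -> G -> N -> K -> I -> D -> F -> M -> P -> H -> R -> S

Visit J
J → C
C → E
E → L
L → B
B → Q
Q → A
A → O
O → G
G → N
N → K
K → I
I → D
D → F
F → M
F → P
P → H
F → R
I → S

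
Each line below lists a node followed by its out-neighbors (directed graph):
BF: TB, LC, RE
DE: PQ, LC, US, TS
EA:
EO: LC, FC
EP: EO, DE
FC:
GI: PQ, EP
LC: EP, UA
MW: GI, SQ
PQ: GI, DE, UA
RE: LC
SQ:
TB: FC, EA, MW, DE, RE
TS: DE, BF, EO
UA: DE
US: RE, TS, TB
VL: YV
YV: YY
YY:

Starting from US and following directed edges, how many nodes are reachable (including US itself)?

16

BFS from US visits: US, RE, TB, TS, LC, DE, EA, FC, MW, BF, EO, EP, UA, PQ, GI, SQ
Reachable nodes: 16 of 19 total.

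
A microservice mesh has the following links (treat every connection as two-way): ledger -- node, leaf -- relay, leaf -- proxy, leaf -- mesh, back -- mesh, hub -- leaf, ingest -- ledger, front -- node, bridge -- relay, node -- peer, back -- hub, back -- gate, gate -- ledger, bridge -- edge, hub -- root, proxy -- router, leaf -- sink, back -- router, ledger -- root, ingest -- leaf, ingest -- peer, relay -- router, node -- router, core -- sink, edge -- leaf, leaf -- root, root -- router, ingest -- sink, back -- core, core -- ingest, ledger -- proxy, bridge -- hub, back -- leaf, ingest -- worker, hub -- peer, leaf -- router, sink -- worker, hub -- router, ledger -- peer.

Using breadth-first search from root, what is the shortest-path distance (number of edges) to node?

2

Level 0: root
Level 1: hub, leaf, ledger, router
Level 2: back, bridge, edge, gate, ingest, mesh, node, peer, proxy, relay, sink
Level 3: core, front, worker
node first appears at level 2.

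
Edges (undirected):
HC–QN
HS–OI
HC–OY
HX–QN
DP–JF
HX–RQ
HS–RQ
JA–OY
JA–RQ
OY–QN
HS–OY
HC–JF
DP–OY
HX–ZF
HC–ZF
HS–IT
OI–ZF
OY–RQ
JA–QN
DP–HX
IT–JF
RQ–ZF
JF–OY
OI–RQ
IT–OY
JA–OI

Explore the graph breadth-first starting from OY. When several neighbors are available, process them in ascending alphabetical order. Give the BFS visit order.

OY → DP → HC → HS → IT → JA → JF → QN → RQ → HX → ZF → OI

Visit OY; enqueue DP, HC, HS, IT, JA, JF, QN, RQ → queue [DP, HC, HS, IT, JA, JF, QN, RQ]
Visit DP; enqueue HX → queue [HC, HS, IT, JA, JF, QN, RQ, HX]
Visit HC; enqueue ZF → queue [HS, IT, JA, JF, QN, RQ, HX, ZF]
Visit HS; enqueue OI → queue [IT, JA, JF, QN, RQ, HX, ZF, OI]
Visit IT → queue [JA, JF, QN, RQ, HX, ZF, OI]
Visit JA → queue [JF, QN, RQ, HX, ZF, OI]
Visit JF → queue [QN, RQ, HX, ZF, OI]
Visit QN → queue [RQ, HX, ZF, OI]
Visit RQ → queue [HX, ZF, OI]
Visit HX → queue [ZF, OI]
Visit ZF → queue [OI]
Visit OI → queue []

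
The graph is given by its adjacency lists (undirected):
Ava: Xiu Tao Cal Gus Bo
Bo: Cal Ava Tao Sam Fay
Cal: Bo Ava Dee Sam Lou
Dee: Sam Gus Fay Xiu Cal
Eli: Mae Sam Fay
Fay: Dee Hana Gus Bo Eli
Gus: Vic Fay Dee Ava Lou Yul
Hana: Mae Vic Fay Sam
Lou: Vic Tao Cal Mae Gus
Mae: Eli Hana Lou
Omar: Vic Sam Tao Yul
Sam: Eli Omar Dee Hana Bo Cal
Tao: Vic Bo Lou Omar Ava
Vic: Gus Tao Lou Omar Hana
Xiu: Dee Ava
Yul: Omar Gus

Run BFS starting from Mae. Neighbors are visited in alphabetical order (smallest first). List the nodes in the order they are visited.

Visit Mae; enqueue Eli, Hana, Lou → queue [Eli, Hana, Lou]
Visit Eli; enqueue Fay, Sam → queue [Hana, Lou, Fay, Sam]
Visit Hana; enqueue Vic → queue [Lou, Fay, Sam, Vic]
Visit Lou; enqueue Cal, Gus, Tao → queue [Fay, Sam, Vic, Cal, Gus, Tao]
Visit Fay; enqueue Bo, Dee → queue [Sam, Vic, Cal, Gus, Tao, Bo, Dee]
Visit Sam; enqueue Omar → queue [Vic, Cal, Gus, Tao, Bo, Dee, Omar]
Visit Vic → queue [Cal, Gus, Tao, Bo, Dee, Omar]
Visit Cal; enqueue Ava → queue [Gus, Tao, Bo, Dee, Omar, Ava]
Visit Gus; enqueue Yul → queue [Tao, Bo, Dee, Omar, Ava, Yul]
Visit Tao → queue [Bo, Dee, Omar, Ava, Yul]
Visit Bo → queue [Dee, Omar, Ava, Yul]
Visit Dee; enqueue Xiu → queue [Omar, Ava, Yul, Xiu]
Visit Omar → queue [Ava, Yul, Xiu]
Visit Ava → queue [Yul, Xiu]
Visit Yul → queue [Xiu]
Visit Xiu → queue []

Mae → Eli → Hana → Lou → Fay → Sam → Vic → Cal → Gus → Tao → Bo → Dee → Omar → Ava → Yul → Xiu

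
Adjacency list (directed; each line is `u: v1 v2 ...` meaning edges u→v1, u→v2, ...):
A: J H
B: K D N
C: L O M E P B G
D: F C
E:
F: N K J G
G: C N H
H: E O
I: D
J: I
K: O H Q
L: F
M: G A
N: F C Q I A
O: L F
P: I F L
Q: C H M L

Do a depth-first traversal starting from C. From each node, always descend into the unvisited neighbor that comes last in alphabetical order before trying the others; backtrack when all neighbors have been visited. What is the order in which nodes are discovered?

Visit C
C → P
P → L
L → F
F → N
N → Q
Q → M
M → G
G → H
H → O
H → E
M → A
A → J
J → I
I → D
F → K
C → B

C P L F N Q M G H O E A J I D K B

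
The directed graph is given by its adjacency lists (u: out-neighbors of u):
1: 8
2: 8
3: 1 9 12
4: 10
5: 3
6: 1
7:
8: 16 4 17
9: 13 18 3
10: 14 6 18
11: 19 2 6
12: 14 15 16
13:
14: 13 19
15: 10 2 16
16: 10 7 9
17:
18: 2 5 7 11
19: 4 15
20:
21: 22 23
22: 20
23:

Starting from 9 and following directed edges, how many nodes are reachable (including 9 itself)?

19

BFS from 9 visits: 9, 13, 18, 3, 2, 5, 7, 11, 1, 12, 8, 19, 6, 14, 15, 16, 4, 17, 10
Reachable nodes: 19 of 23 total.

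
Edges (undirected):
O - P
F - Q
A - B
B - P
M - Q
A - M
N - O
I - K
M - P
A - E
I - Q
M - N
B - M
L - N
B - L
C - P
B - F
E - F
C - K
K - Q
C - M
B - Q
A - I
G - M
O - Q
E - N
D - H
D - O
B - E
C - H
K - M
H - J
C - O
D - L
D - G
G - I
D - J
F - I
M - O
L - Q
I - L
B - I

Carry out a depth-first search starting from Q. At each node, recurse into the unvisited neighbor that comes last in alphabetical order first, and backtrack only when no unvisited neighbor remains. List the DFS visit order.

Visit Q
Q → O
O → P
P → M
M → N
N → L
L → I
I → K
K → C
C → H
H → J
J → D
D → G
I → F
F → E
E → B
B → A

Q → O → P → M → N → L → I → K → C → H → J → D → G → F → E → B → A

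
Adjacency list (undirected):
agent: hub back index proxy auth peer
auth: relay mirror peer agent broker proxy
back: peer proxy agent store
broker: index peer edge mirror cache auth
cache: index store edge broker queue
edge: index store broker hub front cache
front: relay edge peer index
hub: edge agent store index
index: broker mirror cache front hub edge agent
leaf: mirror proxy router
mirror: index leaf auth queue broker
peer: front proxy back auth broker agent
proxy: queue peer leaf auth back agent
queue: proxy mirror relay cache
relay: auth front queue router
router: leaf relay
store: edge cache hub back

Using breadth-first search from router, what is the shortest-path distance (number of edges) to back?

3

Level 0: router
Level 1: leaf, relay
Level 2: auth, front, mirror, proxy, queue
Level 3: agent, back, broker, cache, edge, index, peer
Level 4: hub, store
back first appears at level 3.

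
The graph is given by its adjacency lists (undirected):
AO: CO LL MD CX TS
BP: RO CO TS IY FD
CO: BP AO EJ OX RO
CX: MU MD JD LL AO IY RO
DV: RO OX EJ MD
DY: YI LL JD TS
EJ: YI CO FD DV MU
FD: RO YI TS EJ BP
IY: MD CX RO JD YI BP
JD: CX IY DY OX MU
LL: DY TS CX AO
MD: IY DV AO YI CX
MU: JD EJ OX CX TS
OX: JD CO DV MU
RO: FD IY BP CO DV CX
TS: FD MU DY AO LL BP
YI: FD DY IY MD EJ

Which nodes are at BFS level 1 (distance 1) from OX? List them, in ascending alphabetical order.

Level 0: OX
Level 1: CO, DV, JD, MU
Level 2: AO, BP, CX, DY, EJ, IY, MD, RO, TS
Level 3: FD, LL, YI

CO, DV, JD, MU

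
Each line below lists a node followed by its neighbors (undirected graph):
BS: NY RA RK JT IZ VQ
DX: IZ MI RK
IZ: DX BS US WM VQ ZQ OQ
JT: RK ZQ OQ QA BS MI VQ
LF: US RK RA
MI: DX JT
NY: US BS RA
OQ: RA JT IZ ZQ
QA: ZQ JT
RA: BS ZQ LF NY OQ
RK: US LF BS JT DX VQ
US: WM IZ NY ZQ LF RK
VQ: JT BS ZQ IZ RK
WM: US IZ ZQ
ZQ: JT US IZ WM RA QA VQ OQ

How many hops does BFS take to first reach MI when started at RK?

Level 0: RK
Level 1: BS, DX, JT, LF, US, VQ
Level 2: IZ, MI, NY, OQ, QA, RA, WM, ZQ
MI first appears at level 2.

2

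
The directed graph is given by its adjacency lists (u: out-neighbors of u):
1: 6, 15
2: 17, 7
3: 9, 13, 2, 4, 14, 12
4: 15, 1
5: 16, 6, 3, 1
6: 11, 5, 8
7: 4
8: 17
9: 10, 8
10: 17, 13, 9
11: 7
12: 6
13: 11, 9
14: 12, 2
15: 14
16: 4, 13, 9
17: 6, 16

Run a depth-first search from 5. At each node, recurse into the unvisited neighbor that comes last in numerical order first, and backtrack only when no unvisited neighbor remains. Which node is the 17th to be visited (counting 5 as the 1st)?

Visit 5
5 → 16
16 → 13
13 → 11
11 → 7
7 → 4
4 → 15
15 → 14
14 → 12
12 → 6
6 → 8
8 → 17
14 → 2
4 → 1
13 → 9
9 → 10
5 → 3

Visit order: 5, 16, 13, 11, 7, 4, 15, 14, 12, 6, 8, 17, 2, 1, 9, 10, 3

3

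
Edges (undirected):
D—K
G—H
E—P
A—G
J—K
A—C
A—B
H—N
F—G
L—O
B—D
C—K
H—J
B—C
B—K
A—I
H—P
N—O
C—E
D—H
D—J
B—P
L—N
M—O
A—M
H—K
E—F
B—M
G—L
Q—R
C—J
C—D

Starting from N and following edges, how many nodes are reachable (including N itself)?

BFS from N visits: N, O, L, H, M, G, P, K, J, D, B, A, F, E, C, I
Reachable nodes: 16 of 18 total.

16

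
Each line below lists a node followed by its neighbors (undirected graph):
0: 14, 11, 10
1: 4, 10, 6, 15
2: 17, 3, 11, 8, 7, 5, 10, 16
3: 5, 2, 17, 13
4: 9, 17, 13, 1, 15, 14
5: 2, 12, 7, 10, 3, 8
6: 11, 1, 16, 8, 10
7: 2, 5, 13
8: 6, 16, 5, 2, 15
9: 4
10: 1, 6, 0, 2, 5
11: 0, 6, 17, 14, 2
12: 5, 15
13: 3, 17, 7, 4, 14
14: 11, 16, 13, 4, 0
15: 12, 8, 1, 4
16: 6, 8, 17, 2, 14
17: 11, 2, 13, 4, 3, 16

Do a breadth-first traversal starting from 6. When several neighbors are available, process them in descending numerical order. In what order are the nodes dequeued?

6, 16, 11, 10, 8, 1, 17, 14, 2, 0, 5, 15, 4, 13, 3, 7, 12, 9

Visit 6; enqueue 16, 11, 10, 8, 1 → queue [16, 11, 10, 8, 1]
Visit 16; enqueue 17, 14, 2 → queue [11, 10, 8, 1, 17, 14, 2]
Visit 11; enqueue 0 → queue [10, 8, 1, 17, 14, 2, 0]
Visit 10; enqueue 5 → queue [8, 1, 17, 14, 2, 0, 5]
Visit 8; enqueue 15 → queue [1, 17, 14, 2, 0, 5, 15]
Visit 1; enqueue 4 → queue [17, 14, 2, 0, 5, 15, 4]
Visit 17; enqueue 13, 3 → queue [14, 2, 0, 5, 15, 4, 13, 3]
Visit 14 → queue [2, 0, 5, 15, 4, 13, 3]
Visit 2; enqueue 7 → queue [0, 5, 15, 4, 13, 3, 7]
Visit 0 → queue [5, 15, 4, 13, 3, 7]
Visit 5; enqueue 12 → queue [15, 4, 13, 3, 7, 12]
Visit 15 → queue [4, 13, 3, 7, 12]
Visit 4; enqueue 9 → queue [13, 3, 7, 12, 9]
Visit 13 → queue [3, 7, 12, 9]
Visit 3 → queue [7, 12, 9]
Visit 7 → queue [12, 9]
Visit 12 → queue [9]
Visit 9 → queue []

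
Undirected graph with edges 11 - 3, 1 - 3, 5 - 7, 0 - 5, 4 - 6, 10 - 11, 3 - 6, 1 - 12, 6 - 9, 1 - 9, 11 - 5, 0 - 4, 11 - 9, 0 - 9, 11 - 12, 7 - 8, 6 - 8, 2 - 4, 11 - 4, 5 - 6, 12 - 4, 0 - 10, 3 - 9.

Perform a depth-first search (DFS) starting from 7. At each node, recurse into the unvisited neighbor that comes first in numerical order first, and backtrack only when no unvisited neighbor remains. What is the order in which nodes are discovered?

Visit 7
7 → 5
5 → 0
0 → 4
4 → 2
4 → 6
6 → 3
3 → 1
1 → 9
9 → 11
11 → 10
11 → 12
6 → 8

7 → 5 → 0 → 4 → 2 → 6 → 3 → 1 → 9 → 11 → 10 → 12 → 8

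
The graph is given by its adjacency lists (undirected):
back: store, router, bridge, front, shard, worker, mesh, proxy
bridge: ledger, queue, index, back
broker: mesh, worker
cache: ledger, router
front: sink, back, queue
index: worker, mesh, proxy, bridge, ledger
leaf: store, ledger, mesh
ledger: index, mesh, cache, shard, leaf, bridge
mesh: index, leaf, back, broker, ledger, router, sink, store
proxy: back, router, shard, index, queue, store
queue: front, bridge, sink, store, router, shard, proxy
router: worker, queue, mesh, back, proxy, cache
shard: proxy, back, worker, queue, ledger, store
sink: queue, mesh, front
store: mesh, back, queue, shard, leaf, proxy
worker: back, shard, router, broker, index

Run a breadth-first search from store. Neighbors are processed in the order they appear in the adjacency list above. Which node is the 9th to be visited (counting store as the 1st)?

broker

Visit store; enqueue mesh, back, queue, shard, leaf, proxy → queue [mesh, back, queue, shard, leaf, proxy]
Visit mesh; enqueue index, broker, ledger, router, sink → queue [back, queue, shard, leaf, proxy, index, broker, ledger, router, sink]
Visit back; enqueue bridge, front, worker → queue [queue, shard, leaf, proxy, index, broker, ledger, router, sink, bridge, front, worker]
Visit queue → queue [shard, leaf, proxy, index, broker, ledger, router, sink, bridge, front, worker]
Visit shard → queue [leaf, proxy, index, broker, ledger, router, sink, bridge, front, worker]
Visit leaf → queue [proxy, index, broker, ledger, router, sink, bridge, front, worker]
Visit proxy → queue [index, broker, ledger, router, sink, bridge, front, worker]
Visit index → queue [broker, ledger, router, sink, bridge, front, worker]
Visit broker → queue [ledger, router, sink, bridge, front, worker]
Visit ledger; enqueue cache → queue [router, sink, bridge, front, worker, cache]
Visit router → queue [sink, bridge, front, worker, cache]
Visit sink → queue [bridge, front, worker, cache]
Visit bridge → queue [front, worker, cache]
Visit front → queue [worker, cache]
Visit worker → queue [cache]
Visit cache → queue []

Visit order: store, mesh, back, queue, shard, leaf, proxy, index, broker, ledger, router, sink, bridge, front, worker, cache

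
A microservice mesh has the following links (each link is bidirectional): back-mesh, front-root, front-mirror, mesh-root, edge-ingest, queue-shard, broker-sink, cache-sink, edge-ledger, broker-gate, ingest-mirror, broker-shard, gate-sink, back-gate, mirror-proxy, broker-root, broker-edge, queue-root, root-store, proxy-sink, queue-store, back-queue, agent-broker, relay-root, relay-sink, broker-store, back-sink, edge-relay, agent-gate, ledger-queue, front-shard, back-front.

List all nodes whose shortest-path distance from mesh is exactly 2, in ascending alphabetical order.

Level 0: mesh
Level 1: back, root
Level 2: broker, front, gate, queue, relay, sink, store
Level 3: agent, cache, edge, ledger, mirror, proxy, shard
Level 4: ingest

broker, front, gate, queue, relay, sink, store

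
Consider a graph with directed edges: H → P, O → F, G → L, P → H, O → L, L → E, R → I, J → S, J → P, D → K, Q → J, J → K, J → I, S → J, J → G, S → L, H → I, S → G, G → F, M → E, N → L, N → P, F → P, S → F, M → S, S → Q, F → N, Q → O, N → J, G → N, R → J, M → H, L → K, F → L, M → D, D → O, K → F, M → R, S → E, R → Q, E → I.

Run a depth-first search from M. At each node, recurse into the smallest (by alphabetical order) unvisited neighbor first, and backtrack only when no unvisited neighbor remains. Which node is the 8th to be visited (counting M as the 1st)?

N

Visit M
M → D
D → K
K → F
F → L
L → E
E → I
F → N
N → J
J → G
J → P
P → H
J → S
S → Q
Q → O
M → R

Visit order: M, D, K, F, L, E, I, N, J, G, P, H, S, Q, O, R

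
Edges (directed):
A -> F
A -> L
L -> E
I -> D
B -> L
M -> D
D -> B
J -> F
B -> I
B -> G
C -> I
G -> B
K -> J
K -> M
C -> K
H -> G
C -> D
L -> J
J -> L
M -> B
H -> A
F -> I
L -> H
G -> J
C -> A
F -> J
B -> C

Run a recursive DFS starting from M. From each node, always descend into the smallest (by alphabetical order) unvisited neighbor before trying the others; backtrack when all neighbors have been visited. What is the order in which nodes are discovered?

M → B → C → A → F → I → D → J → L → E → H → G → K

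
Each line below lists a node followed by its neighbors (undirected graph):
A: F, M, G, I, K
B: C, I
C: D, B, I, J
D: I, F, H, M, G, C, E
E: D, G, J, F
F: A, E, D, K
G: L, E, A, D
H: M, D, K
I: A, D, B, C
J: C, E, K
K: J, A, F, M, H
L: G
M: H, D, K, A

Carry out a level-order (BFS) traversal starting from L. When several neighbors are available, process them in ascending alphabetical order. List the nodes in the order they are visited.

Visit L; enqueue G → queue [G]
Visit G; enqueue A, D, E → queue [A, D, E]
Visit A; enqueue F, I, K, M → queue [D, E, F, I, K, M]
Visit D; enqueue C, H → queue [E, F, I, K, M, C, H]
Visit E; enqueue J → queue [F, I, K, M, C, H, J]
Visit F → queue [I, K, M, C, H, J]
Visit I; enqueue B → queue [K, M, C, H, J, B]
Visit K → queue [M, C, H, J, B]
Visit M → queue [C, H, J, B]
Visit C → queue [H, J, B]
Visit H → queue [J, B]
Visit J → queue [B]
Visit B → queue []

L G A D E F I K M C H J B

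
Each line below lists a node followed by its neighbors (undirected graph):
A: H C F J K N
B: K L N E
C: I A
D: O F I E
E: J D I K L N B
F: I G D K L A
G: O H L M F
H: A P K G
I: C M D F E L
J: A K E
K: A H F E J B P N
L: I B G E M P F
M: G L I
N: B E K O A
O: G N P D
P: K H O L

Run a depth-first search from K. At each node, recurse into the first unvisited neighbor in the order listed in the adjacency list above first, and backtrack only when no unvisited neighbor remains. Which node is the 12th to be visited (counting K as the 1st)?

Visit K
K → A
A → H
H → P
P → O
O → G
G → L
L → I
I → C
I → M
I → D
D → F
D → E
E → J
E → N
N → B

Visit order: K, A, H, P, O, G, L, I, C, M, D, F, E, J, N, B

F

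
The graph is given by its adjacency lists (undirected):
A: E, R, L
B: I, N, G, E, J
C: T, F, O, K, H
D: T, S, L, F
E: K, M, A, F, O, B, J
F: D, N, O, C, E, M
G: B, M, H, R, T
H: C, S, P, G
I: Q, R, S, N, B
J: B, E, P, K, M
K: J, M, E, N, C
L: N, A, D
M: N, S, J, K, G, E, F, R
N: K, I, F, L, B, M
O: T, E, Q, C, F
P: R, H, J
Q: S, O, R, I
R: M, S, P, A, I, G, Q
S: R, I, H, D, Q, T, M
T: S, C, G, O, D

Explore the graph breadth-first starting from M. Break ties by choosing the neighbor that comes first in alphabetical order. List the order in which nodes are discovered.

M, E, F, G, J, K, N, R, S, A, B, O, C, D, H, T, P, I, L, Q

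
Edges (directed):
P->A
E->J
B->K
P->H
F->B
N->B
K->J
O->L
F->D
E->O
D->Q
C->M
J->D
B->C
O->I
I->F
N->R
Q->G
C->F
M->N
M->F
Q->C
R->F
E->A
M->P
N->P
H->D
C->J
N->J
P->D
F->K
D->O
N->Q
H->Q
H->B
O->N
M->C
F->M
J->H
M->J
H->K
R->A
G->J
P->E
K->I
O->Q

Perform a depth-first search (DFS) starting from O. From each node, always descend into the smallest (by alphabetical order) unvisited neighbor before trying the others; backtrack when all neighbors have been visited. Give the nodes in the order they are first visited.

O → I → F → B → C → J → D → Q → G → H → K → M → N → P → A → E → R → L

Visit O
O → I
I → F
F → B
B → C
C → J
J → D
D → Q
Q → G
J → H
H → K
C → M
M → N
N → P
P → A
P → E
N → R
O → L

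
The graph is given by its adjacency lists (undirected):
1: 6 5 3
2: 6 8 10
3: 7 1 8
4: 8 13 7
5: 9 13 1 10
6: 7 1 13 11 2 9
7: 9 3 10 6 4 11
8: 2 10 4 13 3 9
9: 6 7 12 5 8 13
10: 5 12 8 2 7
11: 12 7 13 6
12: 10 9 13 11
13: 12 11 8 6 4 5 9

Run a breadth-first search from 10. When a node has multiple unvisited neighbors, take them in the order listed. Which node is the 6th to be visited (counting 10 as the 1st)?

7

Visit 10; enqueue 5, 12, 8, 2, 7 → queue [5, 12, 8, 2, 7]
Visit 5; enqueue 9, 13, 1 → queue [12, 8, 2, 7, 9, 13, 1]
Visit 12; enqueue 11 → queue [8, 2, 7, 9, 13, 1, 11]
Visit 8; enqueue 4, 3 → queue [2, 7, 9, 13, 1, 11, 4, 3]
Visit 2; enqueue 6 → queue [7, 9, 13, 1, 11, 4, 3, 6]
Visit 7 → queue [9, 13, 1, 11, 4, 3, 6]
Visit 9 → queue [13, 1, 11, 4, 3, 6]
Visit 13 → queue [1, 11, 4, 3, 6]
Visit 1 → queue [11, 4, 3, 6]
Visit 11 → queue [4, 3, 6]
Visit 4 → queue [3, 6]
Visit 3 → queue [6]
Visit 6 → queue []

Visit order: 10, 5, 12, 8, 2, 7, 9, 13, 1, 11, 4, 3, 6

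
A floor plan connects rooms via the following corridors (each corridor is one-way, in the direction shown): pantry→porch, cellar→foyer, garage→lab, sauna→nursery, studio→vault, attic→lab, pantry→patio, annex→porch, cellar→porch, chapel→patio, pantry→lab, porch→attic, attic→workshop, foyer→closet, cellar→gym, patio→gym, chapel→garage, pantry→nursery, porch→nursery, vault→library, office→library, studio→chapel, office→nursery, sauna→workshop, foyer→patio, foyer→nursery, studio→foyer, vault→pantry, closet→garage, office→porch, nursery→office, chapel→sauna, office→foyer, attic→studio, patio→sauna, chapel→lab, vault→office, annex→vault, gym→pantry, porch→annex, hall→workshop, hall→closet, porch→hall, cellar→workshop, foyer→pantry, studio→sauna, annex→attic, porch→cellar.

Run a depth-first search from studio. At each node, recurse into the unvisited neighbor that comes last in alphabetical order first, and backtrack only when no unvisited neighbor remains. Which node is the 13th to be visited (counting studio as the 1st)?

Visit studio
studio → vault
vault → pantry
pantry → porch
porch → nursery
nursery → office
office → library
office → foyer
foyer → patio
patio → sauna
sauna → workshop
patio → gym
foyer → closet
closet → garage
garage → lab
porch → hall
porch → cellar
porch → attic
porch → annex
studio → chapel

Visit order: studio, vault, pantry, porch, nursery, office, library, foyer, patio, sauna, workshop, gym, closet, garage, lab, hall, cellar, attic, annex, chapel

closet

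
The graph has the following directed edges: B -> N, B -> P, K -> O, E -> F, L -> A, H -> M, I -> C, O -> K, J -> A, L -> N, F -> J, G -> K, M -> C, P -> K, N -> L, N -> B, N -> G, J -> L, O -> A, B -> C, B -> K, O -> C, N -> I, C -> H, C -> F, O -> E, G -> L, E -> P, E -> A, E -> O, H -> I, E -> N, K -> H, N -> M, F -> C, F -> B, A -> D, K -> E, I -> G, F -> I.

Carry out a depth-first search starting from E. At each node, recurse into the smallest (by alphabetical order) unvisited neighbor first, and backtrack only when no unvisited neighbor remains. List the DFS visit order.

Visit E
E → A
A → D
E → F
F → B
B → C
C → H
H → I
I → G
G → K
K → O
G → L
L → N
N → M
B → P
F → J

E -> A -> D -> F -> B -> C -> H -> I -> G -> K -> O -> L -> N -> M -> P -> J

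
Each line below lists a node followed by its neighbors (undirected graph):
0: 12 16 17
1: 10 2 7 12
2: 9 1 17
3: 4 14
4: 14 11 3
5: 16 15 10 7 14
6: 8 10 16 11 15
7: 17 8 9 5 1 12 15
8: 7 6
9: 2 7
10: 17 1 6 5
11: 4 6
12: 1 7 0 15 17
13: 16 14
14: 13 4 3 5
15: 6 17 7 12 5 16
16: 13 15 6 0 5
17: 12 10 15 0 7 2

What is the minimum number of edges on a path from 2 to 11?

Level 0: 2
Level 1: 1, 9, 17
Level 2: 0, 7, 10, 12, 15
Level 3: 5, 6, 8, 16
Level 4: 11, 13, 14
Level 5: 3, 4
11 first appears at level 4.

4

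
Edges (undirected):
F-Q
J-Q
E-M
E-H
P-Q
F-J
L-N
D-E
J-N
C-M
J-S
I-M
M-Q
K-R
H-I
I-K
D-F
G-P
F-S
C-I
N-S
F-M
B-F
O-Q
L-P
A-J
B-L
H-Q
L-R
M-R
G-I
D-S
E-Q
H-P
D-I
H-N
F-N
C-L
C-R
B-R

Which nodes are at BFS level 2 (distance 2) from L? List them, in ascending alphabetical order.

Level 0: L
Level 1: B, C, N, P, R
Level 2: F, G, H, I, J, K, M, Q, S
Level 3: A, D, E, O

F, G, H, I, J, K, M, Q, S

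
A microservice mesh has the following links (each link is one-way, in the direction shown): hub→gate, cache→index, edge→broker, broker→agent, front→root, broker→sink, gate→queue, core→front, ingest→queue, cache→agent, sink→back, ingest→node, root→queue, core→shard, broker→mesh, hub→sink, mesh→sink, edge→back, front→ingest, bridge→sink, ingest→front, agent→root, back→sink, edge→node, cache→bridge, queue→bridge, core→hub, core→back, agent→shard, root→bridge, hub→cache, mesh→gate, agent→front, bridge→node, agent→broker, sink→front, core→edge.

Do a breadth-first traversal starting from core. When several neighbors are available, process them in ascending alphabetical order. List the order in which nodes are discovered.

Visit core; enqueue back, edge, front, hub, shard → queue [back, edge, front, hub, shard]
Visit back; enqueue sink → queue [edge, front, hub, shard, sink]
Visit edge; enqueue broker, node → queue [front, hub, shard, sink, broker, node]
Visit front; enqueue ingest, root → queue [hub, shard, sink, broker, node, ingest, root]
Visit hub; enqueue cache, gate → queue [shard, sink, broker, node, ingest, root, cache, gate]
Visit shard → queue [sink, broker, node, ingest, root, cache, gate]
Visit sink → queue [broker, node, ingest, root, cache, gate]
Visit broker; enqueue agent, mesh → queue [node, ingest, root, cache, gate, agent, mesh]
Visit node → queue [ingest, root, cache, gate, agent, mesh]
Visit ingest; enqueue queue → queue [root, cache, gate, agent, mesh, queue]
Visit root; enqueue bridge → queue [cache, gate, agent, mesh, queue, bridge]
Visit cache; enqueue index → queue [gate, agent, mesh, queue, bridge, index]
Visit gate → queue [agent, mesh, queue, bridge, index]
Visit agent → queue [mesh, queue, bridge, index]
Visit mesh → queue [queue, bridge, index]
Visit queue → queue [bridge, index]
Visit bridge → queue [index]
Visit index → queue []

core, back, edge, front, hub, shard, sink, broker, node, ingest, root, cache, gate, agent, mesh, queue, bridge, index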